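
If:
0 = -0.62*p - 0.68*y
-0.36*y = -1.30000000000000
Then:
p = -3.96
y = 3.61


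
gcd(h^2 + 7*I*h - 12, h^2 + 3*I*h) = h + 3*I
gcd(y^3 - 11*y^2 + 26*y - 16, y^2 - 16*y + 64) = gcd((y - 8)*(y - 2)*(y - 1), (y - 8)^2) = y - 8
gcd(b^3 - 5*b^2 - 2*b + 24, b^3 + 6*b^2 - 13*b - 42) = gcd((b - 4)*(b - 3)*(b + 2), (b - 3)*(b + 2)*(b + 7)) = b^2 - b - 6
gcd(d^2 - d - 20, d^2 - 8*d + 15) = d - 5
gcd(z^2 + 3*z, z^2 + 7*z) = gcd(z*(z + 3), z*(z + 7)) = z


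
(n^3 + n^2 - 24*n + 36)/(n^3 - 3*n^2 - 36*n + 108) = (n - 2)/(n - 6)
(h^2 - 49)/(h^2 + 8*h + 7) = (h - 7)/(h + 1)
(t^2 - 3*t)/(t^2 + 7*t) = (t - 3)/(t + 7)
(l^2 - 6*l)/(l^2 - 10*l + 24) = l/(l - 4)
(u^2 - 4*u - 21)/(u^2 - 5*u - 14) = (u + 3)/(u + 2)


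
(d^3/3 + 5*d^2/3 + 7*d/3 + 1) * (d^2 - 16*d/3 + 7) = d^5/3 - d^4/9 - 38*d^3/9 + 2*d^2/9 + 11*d + 7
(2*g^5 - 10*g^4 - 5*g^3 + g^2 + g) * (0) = 0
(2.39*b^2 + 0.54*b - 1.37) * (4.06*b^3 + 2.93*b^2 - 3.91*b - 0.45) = 9.7034*b^5 + 9.1951*b^4 - 13.3249*b^3 - 7.201*b^2 + 5.1137*b + 0.6165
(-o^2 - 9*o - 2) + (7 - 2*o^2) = -3*o^2 - 9*o + 5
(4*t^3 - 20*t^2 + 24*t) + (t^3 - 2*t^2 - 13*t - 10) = 5*t^3 - 22*t^2 + 11*t - 10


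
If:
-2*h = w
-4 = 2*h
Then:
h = -2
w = 4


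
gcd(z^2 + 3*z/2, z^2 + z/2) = z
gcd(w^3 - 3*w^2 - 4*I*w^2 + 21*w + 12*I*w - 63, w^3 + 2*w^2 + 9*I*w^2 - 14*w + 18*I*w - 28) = 1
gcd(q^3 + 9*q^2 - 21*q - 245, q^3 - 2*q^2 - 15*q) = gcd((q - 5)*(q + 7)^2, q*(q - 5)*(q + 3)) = q - 5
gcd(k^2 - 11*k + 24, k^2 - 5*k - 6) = 1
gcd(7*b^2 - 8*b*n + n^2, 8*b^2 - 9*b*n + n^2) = b - n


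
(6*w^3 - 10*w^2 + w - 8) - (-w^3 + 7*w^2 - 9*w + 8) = 7*w^3 - 17*w^2 + 10*w - 16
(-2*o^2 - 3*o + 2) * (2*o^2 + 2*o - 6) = -4*o^4 - 10*o^3 + 10*o^2 + 22*o - 12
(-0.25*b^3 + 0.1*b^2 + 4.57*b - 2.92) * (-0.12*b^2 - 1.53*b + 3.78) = 0.03*b^5 + 0.3705*b^4 - 1.6464*b^3 - 6.2637*b^2 + 21.7422*b - 11.0376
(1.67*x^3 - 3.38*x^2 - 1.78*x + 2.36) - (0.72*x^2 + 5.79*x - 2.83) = 1.67*x^3 - 4.1*x^2 - 7.57*x + 5.19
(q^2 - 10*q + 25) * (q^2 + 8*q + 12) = q^4 - 2*q^3 - 43*q^2 + 80*q + 300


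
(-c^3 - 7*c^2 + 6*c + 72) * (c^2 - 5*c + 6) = -c^5 - 2*c^4 + 35*c^3 - 324*c + 432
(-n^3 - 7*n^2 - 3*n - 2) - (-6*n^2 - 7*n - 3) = -n^3 - n^2 + 4*n + 1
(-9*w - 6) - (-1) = -9*w - 5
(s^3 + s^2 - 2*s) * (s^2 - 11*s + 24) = s^5 - 10*s^4 + 11*s^3 + 46*s^2 - 48*s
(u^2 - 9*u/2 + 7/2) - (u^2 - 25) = 57/2 - 9*u/2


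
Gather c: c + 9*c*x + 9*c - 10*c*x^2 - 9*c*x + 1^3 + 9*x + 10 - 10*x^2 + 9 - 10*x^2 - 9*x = c*(10 - 10*x^2) - 20*x^2 + 20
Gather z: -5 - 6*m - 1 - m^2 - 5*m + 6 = -m^2 - 11*m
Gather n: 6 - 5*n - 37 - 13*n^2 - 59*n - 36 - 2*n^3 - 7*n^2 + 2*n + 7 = -2*n^3 - 20*n^2 - 62*n - 60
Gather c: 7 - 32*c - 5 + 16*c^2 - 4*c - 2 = 16*c^2 - 36*c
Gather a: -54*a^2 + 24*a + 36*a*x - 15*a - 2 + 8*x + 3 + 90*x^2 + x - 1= -54*a^2 + a*(36*x + 9) + 90*x^2 + 9*x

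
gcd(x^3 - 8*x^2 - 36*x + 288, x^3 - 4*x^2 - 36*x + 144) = x^2 - 36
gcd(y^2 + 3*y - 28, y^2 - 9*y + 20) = y - 4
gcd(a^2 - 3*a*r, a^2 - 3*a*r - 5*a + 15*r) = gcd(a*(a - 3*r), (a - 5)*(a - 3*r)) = -a + 3*r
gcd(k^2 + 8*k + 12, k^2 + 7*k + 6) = k + 6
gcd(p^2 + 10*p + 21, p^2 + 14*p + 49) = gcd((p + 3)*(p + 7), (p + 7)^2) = p + 7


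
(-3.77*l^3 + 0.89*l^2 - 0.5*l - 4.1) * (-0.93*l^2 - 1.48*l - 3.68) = 3.5061*l^5 + 4.7519*l^4 + 13.0214*l^3 + 1.2778*l^2 + 7.908*l + 15.088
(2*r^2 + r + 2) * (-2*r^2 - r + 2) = -4*r^4 - 4*r^3 - r^2 + 4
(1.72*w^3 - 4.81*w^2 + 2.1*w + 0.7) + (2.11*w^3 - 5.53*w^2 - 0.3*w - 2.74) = 3.83*w^3 - 10.34*w^2 + 1.8*w - 2.04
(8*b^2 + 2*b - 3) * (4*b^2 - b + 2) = 32*b^4 + 2*b^2 + 7*b - 6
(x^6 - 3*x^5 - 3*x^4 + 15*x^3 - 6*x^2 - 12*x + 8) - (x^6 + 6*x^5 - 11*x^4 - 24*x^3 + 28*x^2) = -9*x^5 + 8*x^4 + 39*x^3 - 34*x^2 - 12*x + 8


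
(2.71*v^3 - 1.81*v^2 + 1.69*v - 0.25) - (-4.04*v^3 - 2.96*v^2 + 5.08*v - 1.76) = 6.75*v^3 + 1.15*v^2 - 3.39*v + 1.51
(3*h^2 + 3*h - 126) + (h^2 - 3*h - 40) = 4*h^2 - 166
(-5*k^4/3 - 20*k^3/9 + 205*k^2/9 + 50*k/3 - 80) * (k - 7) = -5*k^5/3 + 85*k^4/9 + 115*k^3/3 - 1285*k^2/9 - 590*k/3 + 560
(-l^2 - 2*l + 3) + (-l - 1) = -l^2 - 3*l + 2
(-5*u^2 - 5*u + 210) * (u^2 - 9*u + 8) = -5*u^4 + 40*u^3 + 215*u^2 - 1930*u + 1680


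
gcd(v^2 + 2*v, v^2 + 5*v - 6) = 1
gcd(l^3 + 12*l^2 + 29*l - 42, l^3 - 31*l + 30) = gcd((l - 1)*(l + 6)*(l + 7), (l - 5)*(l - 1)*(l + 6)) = l^2 + 5*l - 6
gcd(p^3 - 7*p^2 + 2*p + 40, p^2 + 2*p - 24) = p - 4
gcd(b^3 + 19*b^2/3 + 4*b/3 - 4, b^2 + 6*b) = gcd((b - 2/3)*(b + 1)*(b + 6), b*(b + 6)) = b + 6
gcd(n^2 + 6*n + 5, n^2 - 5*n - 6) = n + 1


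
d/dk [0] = 0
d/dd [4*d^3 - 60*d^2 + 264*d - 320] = 12*d^2 - 120*d + 264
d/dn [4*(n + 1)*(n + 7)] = 8*n + 32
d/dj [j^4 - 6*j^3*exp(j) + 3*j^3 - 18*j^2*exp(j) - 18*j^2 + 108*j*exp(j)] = -6*j^3*exp(j) + 4*j^3 - 36*j^2*exp(j) + 9*j^2 + 72*j*exp(j) - 36*j + 108*exp(j)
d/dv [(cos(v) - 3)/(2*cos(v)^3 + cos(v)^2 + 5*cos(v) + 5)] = 4*(17*sin(v)^2 - 3*cos(v) + cos(3*v) - 37)*sin(v)/(-2*sin(v)^2 + 13*cos(v) + cos(3*v) + 12)^2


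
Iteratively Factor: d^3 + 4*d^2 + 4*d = (d + 2)*(d^2 + 2*d) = (d + 2)^2*(d)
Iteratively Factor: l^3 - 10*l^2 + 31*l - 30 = (l - 3)*(l^2 - 7*l + 10) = (l - 5)*(l - 3)*(l - 2)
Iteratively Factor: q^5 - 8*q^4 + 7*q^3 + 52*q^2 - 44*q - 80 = (q - 5)*(q^4 - 3*q^3 - 8*q^2 + 12*q + 16) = (q - 5)*(q + 1)*(q^3 - 4*q^2 - 4*q + 16) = (q - 5)*(q - 2)*(q + 1)*(q^2 - 2*q - 8) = (q - 5)*(q - 2)*(q + 1)*(q + 2)*(q - 4)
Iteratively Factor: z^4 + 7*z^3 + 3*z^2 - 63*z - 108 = (z + 3)*(z^3 + 4*z^2 - 9*z - 36) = (z - 3)*(z + 3)*(z^2 + 7*z + 12) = (z - 3)*(z + 3)^2*(z + 4)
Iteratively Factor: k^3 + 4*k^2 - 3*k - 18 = (k + 3)*(k^2 + k - 6) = (k - 2)*(k + 3)*(k + 3)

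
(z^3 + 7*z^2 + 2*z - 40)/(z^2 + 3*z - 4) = (z^2 + 3*z - 10)/(z - 1)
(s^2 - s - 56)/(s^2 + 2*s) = (s^2 - s - 56)/(s*(s + 2))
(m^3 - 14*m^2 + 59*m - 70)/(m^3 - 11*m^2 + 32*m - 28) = (m - 5)/(m - 2)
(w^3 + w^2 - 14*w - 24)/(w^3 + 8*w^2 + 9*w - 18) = (w^2 - 2*w - 8)/(w^2 + 5*w - 6)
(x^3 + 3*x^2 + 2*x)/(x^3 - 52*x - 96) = x*(x + 1)/(x^2 - 2*x - 48)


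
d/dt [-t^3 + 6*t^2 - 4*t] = -3*t^2 + 12*t - 4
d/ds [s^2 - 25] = 2*s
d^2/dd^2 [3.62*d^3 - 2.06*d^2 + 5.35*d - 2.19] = 21.72*d - 4.12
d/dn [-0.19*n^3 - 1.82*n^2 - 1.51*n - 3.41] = -0.57*n^2 - 3.64*n - 1.51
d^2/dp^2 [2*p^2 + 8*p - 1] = 4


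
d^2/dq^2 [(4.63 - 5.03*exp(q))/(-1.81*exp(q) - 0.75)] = (9.1146 - 21.996568*exp(q))*exp(q)/(5.929741*exp(3*q) + 7.371225*exp(2*q) + 3.054375*exp(q) + 0.421875)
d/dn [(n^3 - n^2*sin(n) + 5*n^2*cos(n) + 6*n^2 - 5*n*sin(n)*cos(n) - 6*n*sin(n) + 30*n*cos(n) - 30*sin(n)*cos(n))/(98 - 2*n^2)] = (n*(n^3 - n^2*sin(n) + 5*n^2*cos(n) + 6*n^2 - 6*n*sin(n) - 5*n*sin(2*n)/2 + 30*n*cos(n) - 15*sin(2*n)) + (n^2 - 49)*(5*n^2*sin(n) + n^2*cos(n) - 3*n^2 + 32*n*sin(n) - 4*n*cos(n) + 5*n*cos(2*n) - 12*n + 6*sin(n) + 5*sin(2*n)/2 - 30*cos(n) + 30*cos(2*n))/2)/(n^2 - 49)^2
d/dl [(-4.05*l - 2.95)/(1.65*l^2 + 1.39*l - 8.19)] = (6.6825*l^2 + 9.735*l + 37.27)/(2.7225*l^4 + 4.587*l^3 - 25.0949*l^2 - 22.7682*l + 67.0761)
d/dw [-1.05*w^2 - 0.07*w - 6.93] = -2.1*w - 0.07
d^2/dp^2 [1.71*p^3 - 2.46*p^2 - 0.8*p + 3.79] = 10.26*p - 4.92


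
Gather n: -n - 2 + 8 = 6 - n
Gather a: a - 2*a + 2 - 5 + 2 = -a - 1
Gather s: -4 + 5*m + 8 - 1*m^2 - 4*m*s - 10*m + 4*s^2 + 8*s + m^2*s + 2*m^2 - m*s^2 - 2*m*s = m^2 - 5*m + s^2*(4 - m) + s*(m^2 - 6*m + 8) + 4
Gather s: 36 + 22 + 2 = 60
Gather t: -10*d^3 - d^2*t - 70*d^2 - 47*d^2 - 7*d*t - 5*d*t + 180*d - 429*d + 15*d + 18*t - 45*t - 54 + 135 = -10*d^3 - 117*d^2 - 234*d + t*(-d^2 - 12*d - 27) + 81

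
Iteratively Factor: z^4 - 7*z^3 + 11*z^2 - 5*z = (z - 1)*(z^3 - 6*z^2 + 5*z) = (z - 5)*(z - 1)*(z^2 - z) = z*(z - 5)*(z - 1)*(z - 1)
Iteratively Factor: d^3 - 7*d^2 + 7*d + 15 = (d - 5)*(d^2 - 2*d - 3) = (d - 5)*(d - 3)*(d + 1)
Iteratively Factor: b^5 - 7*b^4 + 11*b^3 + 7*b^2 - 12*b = (b - 4)*(b^4 - 3*b^3 - b^2 + 3*b) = (b - 4)*(b + 1)*(b^3 - 4*b^2 + 3*b) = b*(b - 4)*(b + 1)*(b^2 - 4*b + 3) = b*(b - 4)*(b - 3)*(b + 1)*(b - 1)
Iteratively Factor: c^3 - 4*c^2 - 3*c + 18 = (c - 3)*(c^2 - c - 6) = (c - 3)^2*(c + 2)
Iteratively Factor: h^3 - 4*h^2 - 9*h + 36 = (h - 3)*(h^2 - h - 12) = (h - 3)*(h + 3)*(h - 4)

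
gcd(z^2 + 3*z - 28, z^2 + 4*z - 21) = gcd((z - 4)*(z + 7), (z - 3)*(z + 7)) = z + 7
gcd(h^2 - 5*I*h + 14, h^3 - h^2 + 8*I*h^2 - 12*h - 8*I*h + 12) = h + 2*I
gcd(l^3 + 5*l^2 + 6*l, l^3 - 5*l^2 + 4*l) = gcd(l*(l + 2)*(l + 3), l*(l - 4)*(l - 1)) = l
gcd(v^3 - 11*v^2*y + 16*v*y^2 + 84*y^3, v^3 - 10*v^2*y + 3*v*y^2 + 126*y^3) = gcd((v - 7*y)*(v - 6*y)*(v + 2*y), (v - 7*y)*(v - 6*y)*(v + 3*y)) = v^2 - 13*v*y + 42*y^2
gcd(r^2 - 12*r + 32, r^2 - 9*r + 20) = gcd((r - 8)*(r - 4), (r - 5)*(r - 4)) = r - 4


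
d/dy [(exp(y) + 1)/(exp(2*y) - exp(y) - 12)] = (-(exp(y) + 1)*(2*exp(y) - 1) + exp(2*y) - exp(y) - 12)*exp(y)/(-exp(2*y) + exp(y) + 12)^2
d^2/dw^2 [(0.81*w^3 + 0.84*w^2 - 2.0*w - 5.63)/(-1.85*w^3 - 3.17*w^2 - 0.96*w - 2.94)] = (-7.105427357601e-15*w^7 + 3.75068999999996*w^6 + 49.70136*w^5 + 363.41622*w^4 + 644.04606*w^3 + 302.16405*w^2 - 234.77562*w - 120.37458)/(6.331625*w^9 + 32.547975*w^8 + 65.628195*w^7 + 95.820983*w^6 + 137.505492*w^5 + 128.724354*w^4 + 102.538764*w^3 + 90.329148*w^2 + 24.893568*w + 25.412184)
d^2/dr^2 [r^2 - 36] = 2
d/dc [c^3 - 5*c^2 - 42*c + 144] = 3*c^2 - 10*c - 42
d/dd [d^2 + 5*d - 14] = 2*d + 5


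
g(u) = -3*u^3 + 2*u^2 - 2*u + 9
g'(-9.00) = -767.00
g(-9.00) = 2376.00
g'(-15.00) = -2087.00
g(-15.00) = 10614.00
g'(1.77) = -23.12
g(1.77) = -4.91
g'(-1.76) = -36.92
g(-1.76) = 35.07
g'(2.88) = -65.13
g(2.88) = -51.83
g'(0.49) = -2.20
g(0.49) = 8.15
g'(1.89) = -26.59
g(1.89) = -7.89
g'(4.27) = -149.02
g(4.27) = -196.64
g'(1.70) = -21.21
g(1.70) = -3.36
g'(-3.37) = -117.69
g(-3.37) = 153.27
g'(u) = -9*u^2 + 4*u - 2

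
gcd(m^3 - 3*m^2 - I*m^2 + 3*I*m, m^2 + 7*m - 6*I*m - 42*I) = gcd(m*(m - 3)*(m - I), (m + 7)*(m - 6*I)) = 1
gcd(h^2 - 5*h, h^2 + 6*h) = h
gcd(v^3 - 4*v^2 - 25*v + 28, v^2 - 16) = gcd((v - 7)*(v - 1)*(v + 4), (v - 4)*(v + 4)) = v + 4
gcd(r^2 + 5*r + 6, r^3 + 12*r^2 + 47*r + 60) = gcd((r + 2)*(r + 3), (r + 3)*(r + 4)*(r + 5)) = r + 3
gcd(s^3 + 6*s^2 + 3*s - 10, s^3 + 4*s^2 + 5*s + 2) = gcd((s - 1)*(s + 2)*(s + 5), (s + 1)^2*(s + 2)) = s + 2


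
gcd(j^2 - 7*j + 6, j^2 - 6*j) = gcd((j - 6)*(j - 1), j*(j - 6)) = j - 6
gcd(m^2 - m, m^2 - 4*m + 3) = m - 1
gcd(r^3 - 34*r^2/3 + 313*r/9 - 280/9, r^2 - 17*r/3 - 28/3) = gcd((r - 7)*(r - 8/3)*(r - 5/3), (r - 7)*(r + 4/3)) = r - 7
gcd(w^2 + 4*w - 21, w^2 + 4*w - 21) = w^2 + 4*w - 21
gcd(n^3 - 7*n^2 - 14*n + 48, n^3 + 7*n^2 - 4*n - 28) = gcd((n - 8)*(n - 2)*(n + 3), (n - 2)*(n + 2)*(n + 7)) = n - 2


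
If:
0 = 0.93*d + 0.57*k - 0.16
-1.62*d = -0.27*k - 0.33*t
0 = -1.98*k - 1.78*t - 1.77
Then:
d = -0.24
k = 0.68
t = -1.75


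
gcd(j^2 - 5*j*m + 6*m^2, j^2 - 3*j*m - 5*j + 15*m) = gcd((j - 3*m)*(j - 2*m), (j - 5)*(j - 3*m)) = j - 3*m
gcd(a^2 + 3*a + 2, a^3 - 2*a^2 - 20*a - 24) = a + 2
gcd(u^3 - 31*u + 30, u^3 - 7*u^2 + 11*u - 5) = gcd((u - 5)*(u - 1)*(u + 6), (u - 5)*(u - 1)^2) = u^2 - 6*u + 5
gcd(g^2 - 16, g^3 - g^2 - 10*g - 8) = g - 4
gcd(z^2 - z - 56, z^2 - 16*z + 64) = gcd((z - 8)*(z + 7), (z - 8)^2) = z - 8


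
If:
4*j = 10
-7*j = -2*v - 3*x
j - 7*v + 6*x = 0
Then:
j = 5/2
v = 75/22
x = 235/66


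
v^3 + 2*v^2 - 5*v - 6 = (v - 2)*(v + 1)*(v + 3)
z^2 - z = z*(z - 1)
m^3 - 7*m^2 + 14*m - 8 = (m - 4)*(m - 2)*(m - 1)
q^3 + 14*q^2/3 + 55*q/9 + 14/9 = (q + 1/3)*(q + 2)*(q + 7/3)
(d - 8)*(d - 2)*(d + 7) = d^3 - 3*d^2 - 54*d + 112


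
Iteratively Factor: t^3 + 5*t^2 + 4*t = (t)*(t^2 + 5*t + 4) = t*(t + 4)*(t + 1)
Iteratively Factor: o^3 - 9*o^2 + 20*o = (o - 5)*(o^2 - 4*o) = o*(o - 5)*(o - 4)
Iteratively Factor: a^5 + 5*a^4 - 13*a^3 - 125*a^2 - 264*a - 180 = (a + 2)*(a^4 + 3*a^3 - 19*a^2 - 87*a - 90) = (a + 2)^2*(a^3 + a^2 - 21*a - 45) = (a + 2)^2*(a + 3)*(a^2 - 2*a - 15) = (a + 2)^2*(a + 3)^2*(a - 5)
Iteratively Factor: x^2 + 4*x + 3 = (x + 3)*(x + 1)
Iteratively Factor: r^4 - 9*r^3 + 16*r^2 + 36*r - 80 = (r - 4)*(r^3 - 5*r^2 - 4*r + 20) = (r - 5)*(r - 4)*(r^2 - 4) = (r - 5)*(r - 4)*(r - 2)*(r + 2)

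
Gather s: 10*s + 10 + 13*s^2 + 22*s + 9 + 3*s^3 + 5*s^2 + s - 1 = 3*s^3 + 18*s^2 + 33*s + 18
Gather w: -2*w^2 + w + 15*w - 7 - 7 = -2*w^2 + 16*w - 14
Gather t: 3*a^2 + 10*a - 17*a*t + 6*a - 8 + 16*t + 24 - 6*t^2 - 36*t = 3*a^2 + 16*a - 6*t^2 + t*(-17*a - 20) + 16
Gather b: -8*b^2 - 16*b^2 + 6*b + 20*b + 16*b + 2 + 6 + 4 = -24*b^2 + 42*b + 12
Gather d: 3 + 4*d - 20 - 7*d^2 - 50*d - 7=-7*d^2 - 46*d - 24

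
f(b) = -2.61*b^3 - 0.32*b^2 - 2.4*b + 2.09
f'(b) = -7.83*b^2 - 0.64*b - 2.4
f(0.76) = -1.06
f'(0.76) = -7.41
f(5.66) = -494.99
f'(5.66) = -256.86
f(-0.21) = 2.60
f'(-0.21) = -2.61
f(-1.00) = 6.78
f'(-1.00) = -9.59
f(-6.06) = 585.72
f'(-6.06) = -286.07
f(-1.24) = 9.55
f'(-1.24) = -13.65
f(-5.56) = 454.15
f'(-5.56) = -240.90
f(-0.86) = 5.58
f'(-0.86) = -7.64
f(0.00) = 2.09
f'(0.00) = -2.40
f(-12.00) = 4494.89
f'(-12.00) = -1122.24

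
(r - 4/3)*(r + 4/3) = r^2 - 16/9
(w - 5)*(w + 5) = w^2 - 25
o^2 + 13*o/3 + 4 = (o + 4/3)*(o + 3)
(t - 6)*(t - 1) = t^2 - 7*t + 6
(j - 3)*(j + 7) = j^2 + 4*j - 21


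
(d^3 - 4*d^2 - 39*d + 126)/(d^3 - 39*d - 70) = (d^2 + 3*d - 18)/(d^2 + 7*d + 10)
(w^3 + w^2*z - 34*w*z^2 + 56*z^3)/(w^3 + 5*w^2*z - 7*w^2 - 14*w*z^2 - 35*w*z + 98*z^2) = (w - 4*z)/(w - 7)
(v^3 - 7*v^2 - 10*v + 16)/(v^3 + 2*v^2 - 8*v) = (v^3 - 7*v^2 - 10*v + 16)/(v*(v^2 + 2*v - 8))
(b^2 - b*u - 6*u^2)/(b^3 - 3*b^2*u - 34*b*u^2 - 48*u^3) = (-b + 3*u)/(-b^2 + 5*b*u + 24*u^2)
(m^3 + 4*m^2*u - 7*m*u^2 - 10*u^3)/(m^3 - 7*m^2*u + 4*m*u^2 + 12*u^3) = (-m - 5*u)/(-m + 6*u)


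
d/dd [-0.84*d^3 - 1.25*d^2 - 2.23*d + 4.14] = -2.52*d^2 - 2.5*d - 2.23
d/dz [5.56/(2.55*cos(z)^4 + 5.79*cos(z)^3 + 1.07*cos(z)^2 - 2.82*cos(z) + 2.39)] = (56.712*cos(z)^3 + 96.5772*cos(z)^2 + 11.8984*cos(z) - 15.6792)*sin(z)/(2.55*cos(z)^4 + 5.79*cos(z)^3 + 1.07*cos(z)^2 - 2.82*cos(z) + 2.39)^2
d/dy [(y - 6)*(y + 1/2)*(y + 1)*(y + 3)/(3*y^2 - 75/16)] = 8*(64*y^5 - 48*y^4 - 200*y^3 + 1137*y^2 + 2776*y + 1425)/(3*(256*y^4 - 800*y^2 + 625))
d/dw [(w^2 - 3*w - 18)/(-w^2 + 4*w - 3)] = (w^2 - 42*w + 81)/(w^4 - 8*w^3 + 22*w^2 - 24*w + 9)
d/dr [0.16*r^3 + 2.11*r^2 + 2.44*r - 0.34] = 0.48*r^2 + 4.22*r + 2.44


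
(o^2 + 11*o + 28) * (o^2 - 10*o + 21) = o^4 + o^3 - 61*o^2 - 49*o + 588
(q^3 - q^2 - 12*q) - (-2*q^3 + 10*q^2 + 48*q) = 3*q^3 - 11*q^2 - 60*q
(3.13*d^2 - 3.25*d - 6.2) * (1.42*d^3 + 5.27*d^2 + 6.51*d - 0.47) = 4.4446*d^5 + 11.8801*d^4 - 5.5552*d^3 - 55.3026*d^2 - 38.8345*d + 2.914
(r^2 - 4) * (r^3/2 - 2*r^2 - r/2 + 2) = r^5/2 - 2*r^4 - 5*r^3/2 + 10*r^2 + 2*r - 8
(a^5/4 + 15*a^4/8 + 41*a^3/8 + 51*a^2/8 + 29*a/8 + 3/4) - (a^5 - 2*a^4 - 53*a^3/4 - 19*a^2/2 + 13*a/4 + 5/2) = -3*a^5/4 + 31*a^4/8 + 147*a^3/8 + 127*a^2/8 + 3*a/8 - 7/4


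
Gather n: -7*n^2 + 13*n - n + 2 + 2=-7*n^2 + 12*n + 4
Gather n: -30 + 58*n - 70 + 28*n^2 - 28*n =28*n^2 + 30*n - 100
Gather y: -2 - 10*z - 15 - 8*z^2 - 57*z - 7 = -8*z^2 - 67*z - 24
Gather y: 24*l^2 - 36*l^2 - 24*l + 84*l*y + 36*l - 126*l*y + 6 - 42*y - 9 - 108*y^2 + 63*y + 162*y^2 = -12*l^2 + 12*l + 54*y^2 + y*(21 - 42*l) - 3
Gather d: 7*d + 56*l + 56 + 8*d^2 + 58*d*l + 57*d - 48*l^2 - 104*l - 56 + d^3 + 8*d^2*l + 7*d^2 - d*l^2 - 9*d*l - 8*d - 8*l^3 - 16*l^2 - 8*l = d^3 + d^2*(8*l + 15) + d*(-l^2 + 49*l + 56) - 8*l^3 - 64*l^2 - 56*l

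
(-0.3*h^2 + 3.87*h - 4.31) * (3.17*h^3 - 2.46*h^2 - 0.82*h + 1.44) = -0.951*h^5 + 13.0059*h^4 - 22.9369*h^3 + 6.9972*h^2 + 9.107*h - 6.2064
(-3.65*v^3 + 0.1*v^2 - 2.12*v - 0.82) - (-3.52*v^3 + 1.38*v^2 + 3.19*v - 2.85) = -0.13*v^3 - 1.28*v^2 - 5.31*v + 2.03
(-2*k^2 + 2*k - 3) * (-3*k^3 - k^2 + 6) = 6*k^5 - 4*k^4 + 7*k^3 - 9*k^2 + 12*k - 18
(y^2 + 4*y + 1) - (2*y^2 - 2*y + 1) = -y^2 + 6*y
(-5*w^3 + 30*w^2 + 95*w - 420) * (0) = 0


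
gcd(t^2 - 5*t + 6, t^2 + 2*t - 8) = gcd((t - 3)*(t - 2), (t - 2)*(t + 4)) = t - 2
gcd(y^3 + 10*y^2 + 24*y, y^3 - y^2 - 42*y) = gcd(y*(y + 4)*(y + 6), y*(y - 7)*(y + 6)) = y^2 + 6*y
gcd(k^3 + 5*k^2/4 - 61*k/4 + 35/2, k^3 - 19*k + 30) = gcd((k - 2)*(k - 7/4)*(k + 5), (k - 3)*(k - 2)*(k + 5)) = k^2 + 3*k - 10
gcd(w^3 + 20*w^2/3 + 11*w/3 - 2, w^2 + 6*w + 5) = w + 1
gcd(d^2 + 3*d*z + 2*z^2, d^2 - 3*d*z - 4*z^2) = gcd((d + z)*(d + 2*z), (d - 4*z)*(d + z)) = d + z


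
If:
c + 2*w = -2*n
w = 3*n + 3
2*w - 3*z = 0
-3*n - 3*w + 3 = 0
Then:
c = -2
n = -1/2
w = 3/2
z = 1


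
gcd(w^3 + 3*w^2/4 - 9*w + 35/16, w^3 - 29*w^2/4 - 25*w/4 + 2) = w - 1/4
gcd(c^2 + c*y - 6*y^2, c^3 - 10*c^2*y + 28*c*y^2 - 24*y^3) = -c + 2*y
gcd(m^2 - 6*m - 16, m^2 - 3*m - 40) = m - 8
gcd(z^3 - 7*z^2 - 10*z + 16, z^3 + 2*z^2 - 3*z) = z - 1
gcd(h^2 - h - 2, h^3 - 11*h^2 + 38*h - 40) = h - 2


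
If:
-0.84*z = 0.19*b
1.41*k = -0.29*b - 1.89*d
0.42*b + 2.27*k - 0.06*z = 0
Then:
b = -4.42105263157895*z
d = 0.0483955851449475*z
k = 0.844423834917691*z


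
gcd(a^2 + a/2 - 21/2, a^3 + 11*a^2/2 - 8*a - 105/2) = a^2 + a/2 - 21/2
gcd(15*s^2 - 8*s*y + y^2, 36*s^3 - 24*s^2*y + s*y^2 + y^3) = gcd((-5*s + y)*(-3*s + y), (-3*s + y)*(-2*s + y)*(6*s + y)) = -3*s + y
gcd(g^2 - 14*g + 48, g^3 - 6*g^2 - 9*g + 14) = 1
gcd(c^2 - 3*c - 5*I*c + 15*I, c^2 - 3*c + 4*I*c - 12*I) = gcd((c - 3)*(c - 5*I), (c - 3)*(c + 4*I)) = c - 3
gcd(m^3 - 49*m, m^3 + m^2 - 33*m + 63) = m + 7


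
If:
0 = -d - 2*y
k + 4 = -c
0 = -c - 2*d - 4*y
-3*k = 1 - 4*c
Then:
No Solution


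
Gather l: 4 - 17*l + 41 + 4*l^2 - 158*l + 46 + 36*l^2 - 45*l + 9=40*l^2 - 220*l + 100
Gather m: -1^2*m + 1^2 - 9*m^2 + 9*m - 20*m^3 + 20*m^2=-20*m^3 + 11*m^2 + 8*m + 1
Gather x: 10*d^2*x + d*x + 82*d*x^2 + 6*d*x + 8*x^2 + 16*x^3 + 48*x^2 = 16*x^3 + x^2*(82*d + 56) + x*(10*d^2 + 7*d)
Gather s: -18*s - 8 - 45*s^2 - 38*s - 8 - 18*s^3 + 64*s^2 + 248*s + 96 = -18*s^3 + 19*s^2 + 192*s + 80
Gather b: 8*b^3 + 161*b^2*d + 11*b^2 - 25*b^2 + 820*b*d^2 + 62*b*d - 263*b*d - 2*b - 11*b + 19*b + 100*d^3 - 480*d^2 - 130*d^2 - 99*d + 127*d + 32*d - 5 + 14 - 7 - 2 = 8*b^3 + b^2*(161*d - 14) + b*(820*d^2 - 201*d + 6) + 100*d^3 - 610*d^2 + 60*d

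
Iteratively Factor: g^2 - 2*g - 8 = (g - 4)*(g + 2)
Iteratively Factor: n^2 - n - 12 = (n - 4)*(n + 3)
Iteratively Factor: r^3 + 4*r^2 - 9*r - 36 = (r + 4)*(r^2 - 9) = (r - 3)*(r + 4)*(r + 3)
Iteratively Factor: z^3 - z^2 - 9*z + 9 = (z + 3)*(z^2 - 4*z + 3) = (z - 3)*(z + 3)*(z - 1)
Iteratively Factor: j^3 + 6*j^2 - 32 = (j - 2)*(j^2 + 8*j + 16) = (j - 2)*(j + 4)*(j + 4)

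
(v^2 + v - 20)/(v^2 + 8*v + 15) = (v - 4)/(v + 3)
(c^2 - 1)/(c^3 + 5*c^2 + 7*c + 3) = (c - 1)/(c^2 + 4*c + 3)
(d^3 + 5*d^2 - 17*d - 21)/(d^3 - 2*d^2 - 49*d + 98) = (d^2 - 2*d - 3)/(d^2 - 9*d + 14)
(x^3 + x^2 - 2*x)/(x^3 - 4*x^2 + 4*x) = (x^2 + x - 2)/(x^2 - 4*x + 4)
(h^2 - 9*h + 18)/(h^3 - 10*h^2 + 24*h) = (h - 3)/(h*(h - 4))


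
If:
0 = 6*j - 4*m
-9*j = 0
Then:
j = 0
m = 0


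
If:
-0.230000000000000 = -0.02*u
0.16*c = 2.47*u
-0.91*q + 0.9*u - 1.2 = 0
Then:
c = 177.53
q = 10.05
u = 11.50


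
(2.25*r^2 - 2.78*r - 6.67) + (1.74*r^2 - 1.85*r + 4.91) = 3.99*r^2 - 4.63*r - 1.76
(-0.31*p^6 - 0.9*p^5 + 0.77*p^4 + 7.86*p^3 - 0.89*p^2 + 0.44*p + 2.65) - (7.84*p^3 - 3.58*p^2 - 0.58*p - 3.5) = -0.31*p^6 - 0.9*p^5 + 0.77*p^4 + 0.0200000000000005*p^3 + 2.69*p^2 + 1.02*p + 6.15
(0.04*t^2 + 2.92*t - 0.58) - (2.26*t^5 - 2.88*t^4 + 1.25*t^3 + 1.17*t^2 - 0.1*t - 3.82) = -2.26*t^5 + 2.88*t^4 - 1.25*t^3 - 1.13*t^2 + 3.02*t + 3.24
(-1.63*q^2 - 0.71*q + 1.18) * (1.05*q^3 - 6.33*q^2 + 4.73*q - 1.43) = -1.7115*q^5 + 9.5724*q^4 - 1.9766*q^3 - 8.4968*q^2 + 6.5967*q - 1.6874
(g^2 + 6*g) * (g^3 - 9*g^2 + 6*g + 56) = g^5 - 3*g^4 - 48*g^3 + 92*g^2 + 336*g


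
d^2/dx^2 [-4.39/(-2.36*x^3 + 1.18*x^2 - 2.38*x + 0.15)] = ((10.3604 - 62.1624*x)*(2.36*x^3 - 1.18*x^2 + 2.38*x - 0.15) + 4.39*(7.08*x^2 - 2.36*x + 2.38)*(14.16*x^2 - 4.72*x + 4.76))/(2.36*x^3 - 1.18*x^2 + 2.38*x - 0.15)^3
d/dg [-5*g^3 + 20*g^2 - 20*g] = -15*g^2 + 40*g - 20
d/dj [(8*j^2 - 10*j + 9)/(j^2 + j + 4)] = (18*j^2 + 46*j - 49)/(j^4 + 2*j^3 + 9*j^2 + 8*j + 16)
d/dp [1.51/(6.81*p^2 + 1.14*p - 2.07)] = (-20.5662*p - 1.7214)/(6.81*p^2 + 1.14*p - 2.07)^2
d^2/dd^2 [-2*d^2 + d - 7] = -4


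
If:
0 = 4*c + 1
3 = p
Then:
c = -1/4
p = 3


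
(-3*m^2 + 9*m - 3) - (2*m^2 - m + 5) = -5*m^2 + 10*m - 8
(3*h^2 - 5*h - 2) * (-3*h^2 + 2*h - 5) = -9*h^4 + 21*h^3 - 19*h^2 + 21*h + 10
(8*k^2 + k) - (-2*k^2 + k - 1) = 10*k^2 + 1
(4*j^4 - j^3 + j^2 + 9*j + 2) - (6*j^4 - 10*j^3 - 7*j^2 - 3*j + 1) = -2*j^4 + 9*j^3 + 8*j^2 + 12*j + 1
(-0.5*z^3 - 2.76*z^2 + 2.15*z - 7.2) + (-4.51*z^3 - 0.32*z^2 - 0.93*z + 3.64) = -5.01*z^3 - 3.08*z^2 + 1.22*z - 3.56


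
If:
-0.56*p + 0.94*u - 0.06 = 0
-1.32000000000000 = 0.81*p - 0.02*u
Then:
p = -1.65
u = -0.92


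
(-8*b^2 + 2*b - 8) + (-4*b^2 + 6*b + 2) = -12*b^2 + 8*b - 6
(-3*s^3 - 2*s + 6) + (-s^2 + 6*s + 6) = -3*s^3 - s^2 + 4*s + 12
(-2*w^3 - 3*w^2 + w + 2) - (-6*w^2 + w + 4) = -2*w^3 + 3*w^2 - 2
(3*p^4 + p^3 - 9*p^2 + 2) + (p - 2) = 3*p^4 + p^3 - 9*p^2 + p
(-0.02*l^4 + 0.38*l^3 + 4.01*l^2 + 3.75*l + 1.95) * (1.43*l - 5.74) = -0.0286*l^5 + 0.6582*l^4 + 3.5531*l^3 - 17.6549*l^2 - 18.7365*l - 11.193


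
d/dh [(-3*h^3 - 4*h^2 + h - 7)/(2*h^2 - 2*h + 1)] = (-6*h^4 + 12*h^3 - 3*h^2 + 20*h - 13)/(4*h^4 - 8*h^3 + 8*h^2 - 4*h + 1)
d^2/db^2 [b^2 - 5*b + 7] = 2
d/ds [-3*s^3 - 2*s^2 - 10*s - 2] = -9*s^2 - 4*s - 10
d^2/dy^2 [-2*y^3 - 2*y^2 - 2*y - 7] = -12*y - 4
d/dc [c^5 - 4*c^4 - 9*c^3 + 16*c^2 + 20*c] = 5*c^4 - 16*c^3 - 27*c^2 + 32*c + 20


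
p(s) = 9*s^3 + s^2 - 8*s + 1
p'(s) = 27*s^2 + 2*s - 8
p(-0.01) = 1.08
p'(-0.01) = -8.02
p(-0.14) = 2.11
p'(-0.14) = -7.75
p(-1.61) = -21.09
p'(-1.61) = 58.77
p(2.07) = 68.55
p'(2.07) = 111.83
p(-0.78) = 3.58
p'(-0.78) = 6.87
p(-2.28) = -82.23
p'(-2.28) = 127.80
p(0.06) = 0.53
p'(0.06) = -7.78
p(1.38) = 15.52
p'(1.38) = 46.18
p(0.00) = 1.00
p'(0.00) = -8.00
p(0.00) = 1.00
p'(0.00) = -8.00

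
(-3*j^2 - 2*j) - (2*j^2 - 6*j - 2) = -5*j^2 + 4*j + 2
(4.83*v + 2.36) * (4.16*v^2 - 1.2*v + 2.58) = 20.0928*v^3 + 4.0216*v^2 + 9.6294*v + 6.0888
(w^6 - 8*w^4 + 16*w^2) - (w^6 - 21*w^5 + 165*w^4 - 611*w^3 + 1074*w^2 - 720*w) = 21*w^5 - 173*w^4 + 611*w^3 - 1058*w^2 + 720*w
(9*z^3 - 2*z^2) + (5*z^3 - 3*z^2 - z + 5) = 14*z^3 - 5*z^2 - z + 5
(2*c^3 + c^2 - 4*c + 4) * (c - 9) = 2*c^4 - 17*c^3 - 13*c^2 + 40*c - 36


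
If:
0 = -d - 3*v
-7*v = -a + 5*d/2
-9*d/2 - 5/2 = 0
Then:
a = -5/54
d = -5/9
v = 5/27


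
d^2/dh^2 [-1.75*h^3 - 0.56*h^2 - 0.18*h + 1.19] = -10.5*h - 1.12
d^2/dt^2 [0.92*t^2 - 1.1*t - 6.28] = 1.84000000000000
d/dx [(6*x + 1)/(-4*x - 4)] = -5/(4*(x + 1)^2)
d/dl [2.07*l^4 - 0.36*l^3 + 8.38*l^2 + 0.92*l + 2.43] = 8.28*l^3 - 1.08*l^2 + 16.76*l + 0.92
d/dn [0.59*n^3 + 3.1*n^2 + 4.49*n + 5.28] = 1.77*n^2 + 6.2*n + 4.49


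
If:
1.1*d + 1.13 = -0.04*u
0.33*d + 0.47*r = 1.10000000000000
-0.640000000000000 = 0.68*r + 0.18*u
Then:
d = -0.53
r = 2.71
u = -13.79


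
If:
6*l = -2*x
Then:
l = -x/3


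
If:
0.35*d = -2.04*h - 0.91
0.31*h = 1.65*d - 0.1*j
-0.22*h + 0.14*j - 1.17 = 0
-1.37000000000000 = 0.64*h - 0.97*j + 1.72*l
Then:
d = 0.36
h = -0.51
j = 7.56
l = 3.66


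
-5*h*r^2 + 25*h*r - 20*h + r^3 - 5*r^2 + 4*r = (-5*h + r)*(r - 4)*(r - 1)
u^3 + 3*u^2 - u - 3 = (u - 1)*(u + 1)*(u + 3)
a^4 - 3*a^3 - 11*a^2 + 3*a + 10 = (a - 5)*(a - 1)*(a + 1)*(a + 2)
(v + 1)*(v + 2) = v^2 + 3*v + 2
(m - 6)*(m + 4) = m^2 - 2*m - 24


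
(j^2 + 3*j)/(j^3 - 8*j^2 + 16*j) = (j + 3)/(j^2 - 8*j + 16)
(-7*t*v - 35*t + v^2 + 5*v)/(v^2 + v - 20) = (-7*t + v)/(v - 4)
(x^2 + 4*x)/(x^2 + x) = (x + 4)/(x + 1)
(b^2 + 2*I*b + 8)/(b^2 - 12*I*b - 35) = (b^2 + 2*I*b + 8)/(b^2 - 12*I*b - 35)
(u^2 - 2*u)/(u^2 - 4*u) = (u - 2)/(u - 4)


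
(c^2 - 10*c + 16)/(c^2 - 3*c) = (c^2 - 10*c + 16)/(c*(c - 3))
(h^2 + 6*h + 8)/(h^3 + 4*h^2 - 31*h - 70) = (h + 4)/(h^2 + 2*h - 35)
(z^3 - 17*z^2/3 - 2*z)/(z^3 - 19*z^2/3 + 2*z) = (3*z + 1)/(3*z - 1)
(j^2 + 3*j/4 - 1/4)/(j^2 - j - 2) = (j - 1/4)/(j - 2)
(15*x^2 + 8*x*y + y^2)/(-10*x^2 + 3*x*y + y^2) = (-3*x - y)/(2*x - y)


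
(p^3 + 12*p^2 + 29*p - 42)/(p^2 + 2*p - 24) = (p^2 + 6*p - 7)/(p - 4)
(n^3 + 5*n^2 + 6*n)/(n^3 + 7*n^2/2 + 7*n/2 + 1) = 2*n*(n + 3)/(2*n^2 + 3*n + 1)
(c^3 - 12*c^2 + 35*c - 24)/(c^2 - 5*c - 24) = (c^2 - 4*c + 3)/(c + 3)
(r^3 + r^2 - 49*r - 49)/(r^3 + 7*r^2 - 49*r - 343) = (r + 1)/(r + 7)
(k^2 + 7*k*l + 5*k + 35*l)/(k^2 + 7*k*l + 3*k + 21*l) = (k + 5)/(k + 3)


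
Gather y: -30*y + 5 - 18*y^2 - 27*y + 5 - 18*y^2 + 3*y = -36*y^2 - 54*y + 10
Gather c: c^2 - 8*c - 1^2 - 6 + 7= c^2 - 8*c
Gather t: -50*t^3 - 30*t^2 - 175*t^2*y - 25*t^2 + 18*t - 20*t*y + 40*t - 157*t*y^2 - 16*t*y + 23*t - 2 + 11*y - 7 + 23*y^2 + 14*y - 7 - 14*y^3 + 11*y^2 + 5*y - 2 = -50*t^3 + t^2*(-175*y - 55) + t*(-157*y^2 - 36*y + 81) - 14*y^3 + 34*y^2 + 30*y - 18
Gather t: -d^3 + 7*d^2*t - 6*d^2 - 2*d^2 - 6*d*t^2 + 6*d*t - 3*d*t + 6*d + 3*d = -d^3 - 8*d^2 - 6*d*t^2 + 9*d + t*(7*d^2 + 3*d)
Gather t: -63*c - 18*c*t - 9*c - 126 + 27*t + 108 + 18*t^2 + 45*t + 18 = -72*c + 18*t^2 + t*(72 - 18*c)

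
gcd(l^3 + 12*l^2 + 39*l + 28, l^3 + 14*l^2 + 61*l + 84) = l^2 + 11*l + 28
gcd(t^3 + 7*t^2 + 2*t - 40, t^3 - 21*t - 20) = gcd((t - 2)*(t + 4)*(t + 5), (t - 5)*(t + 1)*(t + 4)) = t + 4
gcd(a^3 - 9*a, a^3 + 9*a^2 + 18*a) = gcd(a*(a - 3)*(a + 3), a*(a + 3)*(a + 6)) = a^2 + 3*a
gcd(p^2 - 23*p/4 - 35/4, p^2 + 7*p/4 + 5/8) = p + 5/4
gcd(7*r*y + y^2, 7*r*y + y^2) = 7*r*y + y^2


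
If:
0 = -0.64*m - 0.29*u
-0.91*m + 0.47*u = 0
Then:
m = 0.00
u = 0.00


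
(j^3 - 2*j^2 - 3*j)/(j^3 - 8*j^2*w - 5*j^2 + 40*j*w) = (j^2 - 2*j - 3)/(j^2 - 8*j*w - 5*j + 40*w)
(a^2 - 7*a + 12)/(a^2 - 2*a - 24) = (-a^2 + 7*a - 12)/(-a^2 + 2*a + 24)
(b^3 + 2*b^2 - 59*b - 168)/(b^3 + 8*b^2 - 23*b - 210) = (b^2 - 5*b - 24)/(b^2 + b - 30)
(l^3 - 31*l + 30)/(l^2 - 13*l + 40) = (l^2 + 5*l - 6)/(l - 8)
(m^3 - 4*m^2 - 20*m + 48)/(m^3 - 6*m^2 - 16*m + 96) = (m - 2)/(m - 4)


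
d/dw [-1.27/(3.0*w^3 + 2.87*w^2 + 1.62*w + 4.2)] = (11.43*w^2 + 7.2898*w + 2.0574)/(3.0*w^3 + 2.87*w^2 + 1.62*w + 4.2)^2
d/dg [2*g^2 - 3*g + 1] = 4*g - 3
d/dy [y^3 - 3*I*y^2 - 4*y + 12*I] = 3*y^2 - 6*I*y - 4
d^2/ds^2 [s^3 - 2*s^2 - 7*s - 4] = 6*s - 4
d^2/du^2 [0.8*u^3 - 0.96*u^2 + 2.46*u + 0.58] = 4.8*u - 1.92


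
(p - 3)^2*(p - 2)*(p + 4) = p^4 - 4*p^3 - 11*p^2 + 66*p - 72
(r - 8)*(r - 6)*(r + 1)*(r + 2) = r^4 - 11*r^3 + 8*r^2 + 116*r + 96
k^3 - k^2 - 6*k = k*(k - 3)*(k + 2)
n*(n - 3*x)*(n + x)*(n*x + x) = n^4*x - 2*n^3*x^2 + n^3*x - 3*n^2*x^3 - 2*n^2*x^2 - 3*n*x^3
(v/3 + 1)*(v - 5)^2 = v^3/3 - 7*v^2/3 - 5*v/3 + 25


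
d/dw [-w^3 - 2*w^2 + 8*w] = -3*w^2 - 4*w + 8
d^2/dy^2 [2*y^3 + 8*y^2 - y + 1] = 12*y + 16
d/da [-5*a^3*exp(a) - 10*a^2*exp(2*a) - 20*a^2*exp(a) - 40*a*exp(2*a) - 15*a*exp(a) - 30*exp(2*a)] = 5*(-a^3 - 4*a^2*exp(a) - 7*a^2 - 20*a*exp(a) - 11*a - 20*exp(a) - 3)*exp(a)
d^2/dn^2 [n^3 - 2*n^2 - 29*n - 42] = 6*n - 4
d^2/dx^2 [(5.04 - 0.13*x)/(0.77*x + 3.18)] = 6.613068/(0.77*x + 3.18)^3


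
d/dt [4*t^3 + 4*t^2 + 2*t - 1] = 12*t^2 + 8*t + 2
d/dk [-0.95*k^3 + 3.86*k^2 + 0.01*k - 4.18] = -2.85*k^2 + 7.72*k + 0.01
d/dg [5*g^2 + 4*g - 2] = 10*g + 4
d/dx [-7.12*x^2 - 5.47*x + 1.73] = -14.24*x - 5.47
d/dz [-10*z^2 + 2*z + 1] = 2 - 20*z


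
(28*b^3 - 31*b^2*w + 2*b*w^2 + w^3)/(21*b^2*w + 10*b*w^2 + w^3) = (4*b^2 - 5*b*w + w^2)/(w*(3*b + w))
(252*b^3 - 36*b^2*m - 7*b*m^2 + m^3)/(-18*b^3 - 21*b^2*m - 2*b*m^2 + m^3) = (-42*b^2 - b*m + m^2)/(3*b^2 + 4*b*m + m^2)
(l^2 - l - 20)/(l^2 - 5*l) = (l + 4)/l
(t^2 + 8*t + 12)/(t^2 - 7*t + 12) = (t^2 + 8*t + 12)/(t^2 - 7*t + 12)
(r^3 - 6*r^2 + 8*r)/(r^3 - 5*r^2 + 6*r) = (r - 4)/(r - 3)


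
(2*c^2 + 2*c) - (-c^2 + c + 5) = 3*c^2 + c - 5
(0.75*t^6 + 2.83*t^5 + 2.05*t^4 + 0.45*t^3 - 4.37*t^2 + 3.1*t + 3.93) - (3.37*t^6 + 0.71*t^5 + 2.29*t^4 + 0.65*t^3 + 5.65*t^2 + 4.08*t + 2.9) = -2.62*t^6 + 2.12*t^5 - 0.24*t^4 - 0.2*t^3 - 10.02*t^2 - 0.98*t + 1.03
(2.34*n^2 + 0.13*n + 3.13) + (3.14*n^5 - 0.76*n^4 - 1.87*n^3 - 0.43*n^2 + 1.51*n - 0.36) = 3.14*n^5 - 0.76*n^4 - 1.87*n^3 + 1.91*n^2 + 1.64*n + 2.77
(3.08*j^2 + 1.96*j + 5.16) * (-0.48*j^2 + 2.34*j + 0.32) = -1.4784*j^4 + 6.2664*j^3 + 3.0952*j^2 + 12.7016*j + 1.6512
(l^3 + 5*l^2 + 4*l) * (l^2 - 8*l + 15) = l^5 - 3*l^4 - 21*l^3 + 43*l^2 + 60*l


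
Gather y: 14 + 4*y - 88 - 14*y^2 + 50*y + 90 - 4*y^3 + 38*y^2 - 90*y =-4*y^3 + 24*y^2 - 36*y + 16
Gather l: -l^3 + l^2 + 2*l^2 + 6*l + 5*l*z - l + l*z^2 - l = -l^3 + 3*l^2 + l*(z^2 + 5*z + 4)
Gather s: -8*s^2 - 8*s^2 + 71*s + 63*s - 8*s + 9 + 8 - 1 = -16*s^2 + 126*s + 16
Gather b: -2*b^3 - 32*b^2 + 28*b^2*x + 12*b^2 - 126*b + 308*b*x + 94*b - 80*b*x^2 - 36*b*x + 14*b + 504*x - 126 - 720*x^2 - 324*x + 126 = -2*b^3 + b^2*(28*x - 20) + b*(-80*x^2 + 272*x - 18) - 720*x^2 + 180*x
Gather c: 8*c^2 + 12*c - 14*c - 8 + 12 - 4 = 8*c^2 - 2*c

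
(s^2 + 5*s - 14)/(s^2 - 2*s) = (s + 7)/s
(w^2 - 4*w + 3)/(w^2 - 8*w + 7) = (w - 3)/(w - 7)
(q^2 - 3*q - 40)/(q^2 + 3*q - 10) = (q - 8)/(q - 2)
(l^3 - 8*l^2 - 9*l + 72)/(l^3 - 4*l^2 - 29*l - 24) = (l - 3)/(l + 1)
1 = 1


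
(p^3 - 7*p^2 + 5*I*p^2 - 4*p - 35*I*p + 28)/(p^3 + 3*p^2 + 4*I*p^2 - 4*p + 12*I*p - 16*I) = (p^2 + p*(-7 + I) - 7*I)/(p^2 + 3*p - 4)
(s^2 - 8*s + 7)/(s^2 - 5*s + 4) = (s - 7)/(s - 4)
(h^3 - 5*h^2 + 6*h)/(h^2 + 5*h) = (h^2 - 5*h + 6)/(h + 5)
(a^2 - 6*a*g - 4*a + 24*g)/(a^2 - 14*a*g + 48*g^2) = (a - 4)/(a - 8*g)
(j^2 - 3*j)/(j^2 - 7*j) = (j - 3)/(j - 7)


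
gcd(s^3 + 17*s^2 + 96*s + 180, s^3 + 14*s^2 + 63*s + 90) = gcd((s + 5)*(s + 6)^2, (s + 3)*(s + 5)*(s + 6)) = s^2 + 11*s + 30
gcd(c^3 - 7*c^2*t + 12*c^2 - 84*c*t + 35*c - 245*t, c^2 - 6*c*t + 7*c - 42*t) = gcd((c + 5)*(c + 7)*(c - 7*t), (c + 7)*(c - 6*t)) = c + 7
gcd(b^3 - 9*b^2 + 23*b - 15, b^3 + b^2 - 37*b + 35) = b^2 - 6*b + 5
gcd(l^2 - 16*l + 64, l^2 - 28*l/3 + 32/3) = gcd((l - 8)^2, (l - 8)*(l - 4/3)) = l - 8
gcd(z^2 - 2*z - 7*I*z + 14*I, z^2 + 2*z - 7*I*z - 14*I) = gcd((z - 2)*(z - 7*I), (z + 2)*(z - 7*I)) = z - 7*I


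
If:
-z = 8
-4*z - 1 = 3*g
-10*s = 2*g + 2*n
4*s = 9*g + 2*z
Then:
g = 31/3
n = -1279/12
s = 77/4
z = -8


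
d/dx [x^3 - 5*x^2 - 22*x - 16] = 3*x^2 - 10*x - 22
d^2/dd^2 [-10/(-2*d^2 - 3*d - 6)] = 20*(-4*d^2 - 6*d + (4*d + 3)^2 - 12)/(2*d^2 + 3*d + 6)^3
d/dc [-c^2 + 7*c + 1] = 7 - 2*c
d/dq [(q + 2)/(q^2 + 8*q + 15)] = (q^2 + 8*q - 2*(q + 2)*(q + 4) + 15)/(q^2 + 8*q + 15)^2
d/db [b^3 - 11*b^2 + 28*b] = 3*b^2 - 22*b + 28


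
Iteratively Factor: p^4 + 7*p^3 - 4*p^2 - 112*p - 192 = (p + 4)*(p^3 + 3*p^2 - 16*p - 48) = (p + 4)^2*(p^2 - p - 12) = (p + 3)*(p + 4)^2*(p - 4)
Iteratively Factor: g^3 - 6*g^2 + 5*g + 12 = (g - 4)*(g^2 - 2*g - 3) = (g - 4)*(g - 3)*(g + 1)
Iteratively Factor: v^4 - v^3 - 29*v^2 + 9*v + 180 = (v + 4)*(v^3 - 5*v^2 - 9*v + 45) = (v - 3)*(v + 4)*(v^2 - 2*v - 15) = (v - 3)*(v + 3)*(v + 4)*(v - 5)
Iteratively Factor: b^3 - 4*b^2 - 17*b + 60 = (b - 5)*(b^2 + b - 12) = (b - 5)*(b + 4)*(b - 3)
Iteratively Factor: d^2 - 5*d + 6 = (d - 2)*(d - 3)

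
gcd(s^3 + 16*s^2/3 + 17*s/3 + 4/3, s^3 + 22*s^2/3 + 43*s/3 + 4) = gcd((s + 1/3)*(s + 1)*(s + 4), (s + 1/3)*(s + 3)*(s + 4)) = s^2 + 13*s/3 + 4/3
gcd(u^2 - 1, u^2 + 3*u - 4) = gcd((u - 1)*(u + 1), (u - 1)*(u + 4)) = u - 1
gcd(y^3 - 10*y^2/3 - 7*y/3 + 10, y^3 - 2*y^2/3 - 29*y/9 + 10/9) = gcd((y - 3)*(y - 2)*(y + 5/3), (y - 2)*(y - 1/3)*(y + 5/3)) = y^2 - y/3 - 10/3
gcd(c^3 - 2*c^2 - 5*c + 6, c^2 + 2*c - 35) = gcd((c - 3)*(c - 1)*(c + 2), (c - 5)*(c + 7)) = 1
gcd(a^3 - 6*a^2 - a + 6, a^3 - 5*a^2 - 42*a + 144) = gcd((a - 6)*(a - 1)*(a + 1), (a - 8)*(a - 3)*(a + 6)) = 1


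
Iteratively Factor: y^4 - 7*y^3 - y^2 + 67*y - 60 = (y - 4)*(y^3 - 3*y^2 - 13*y + 15) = (y - 5)*(y - 4)*(y^2 + 2*y - 3) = (y - 5)*(y - 4)*(y + 3)*(y - 1)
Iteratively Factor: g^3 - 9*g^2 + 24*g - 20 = (g - 2)*(g^2 - 7*g + 10) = (g - 5)*(g - 2)*(g - 2)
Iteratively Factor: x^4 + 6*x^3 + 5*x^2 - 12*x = (x - 1)*(x^3 + 7*x^2 + 12*x) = (x - 1)*(x + 4)*(x^2 + 3*x) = x*(x - 1)*(x + 4)*(x + 3)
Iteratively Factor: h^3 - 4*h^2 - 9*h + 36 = (h - 4)*(h^2 - 9) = (h - 4)*(h - 3)*(h + 3)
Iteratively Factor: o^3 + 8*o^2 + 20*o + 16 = (o + 2)*(o^2 + 6*o + 8) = (o + 2)*(o + 4)*(o + 2)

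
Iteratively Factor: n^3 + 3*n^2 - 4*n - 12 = (n + 3)*(n^2 - 4) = (n + 2)*(n + 3)*(n - 2)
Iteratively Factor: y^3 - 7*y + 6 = (y + 3)*(y^2 - 3*y + 2) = (y - 1)*(y + 3)*(y - 2)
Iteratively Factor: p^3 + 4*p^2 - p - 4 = (p + 4)*(p^2 - 1) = (p - 1)*(p + 4)*(p + 1)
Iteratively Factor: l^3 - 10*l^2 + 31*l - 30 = (l - 3)*(l^2 - 7*l + 10) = (l - 5)*(l - 3)*(l - 2)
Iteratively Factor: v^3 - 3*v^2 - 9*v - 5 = (v + 1)*(v^2 - 4*v - 5) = (v - 5)*(v + 1)*(v + 1)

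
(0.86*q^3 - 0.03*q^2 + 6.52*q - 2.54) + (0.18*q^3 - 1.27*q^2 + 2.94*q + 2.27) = 1.04*q^3 - 1.3*q^2 + 9.46*q - 0.27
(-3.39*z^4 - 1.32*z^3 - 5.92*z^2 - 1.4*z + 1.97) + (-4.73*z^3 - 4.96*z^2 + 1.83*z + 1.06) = -3.39*z^4 - 6.05*z^3 - 10.88*z^2 + 0.43*z + 3.03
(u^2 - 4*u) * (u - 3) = u^3 - 7*u^2 + 12*u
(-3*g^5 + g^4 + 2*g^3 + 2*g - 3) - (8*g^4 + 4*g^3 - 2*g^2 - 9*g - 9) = -3*g^5 - 7*g^4 - 2*g^3 + 2*g^2 + 11*g + 6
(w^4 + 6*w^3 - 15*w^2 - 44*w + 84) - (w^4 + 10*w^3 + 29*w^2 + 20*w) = -4*w^3 - 44*w^2 - 64*w + 84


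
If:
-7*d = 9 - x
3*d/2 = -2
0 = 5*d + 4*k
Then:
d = -4/3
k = 5/3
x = -1/3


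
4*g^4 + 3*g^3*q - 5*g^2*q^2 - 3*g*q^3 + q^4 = (-4*g + q)*(-g + q)*(g + q)^2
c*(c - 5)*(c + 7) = c^3 + 2*c^2 - 35*c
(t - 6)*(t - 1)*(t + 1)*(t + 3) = t^4 - 3*t^3 - 19*t^2 + 3*t + 18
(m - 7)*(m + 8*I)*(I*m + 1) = I*m^3 - 7*m^2 - 7*I*m^2 + 49*m + 8*I*m - 56*I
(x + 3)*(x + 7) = x^2 + 10*x + 21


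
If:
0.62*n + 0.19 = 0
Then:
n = -0.31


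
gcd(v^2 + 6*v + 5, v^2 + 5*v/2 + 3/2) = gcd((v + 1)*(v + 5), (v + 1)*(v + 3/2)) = v + 1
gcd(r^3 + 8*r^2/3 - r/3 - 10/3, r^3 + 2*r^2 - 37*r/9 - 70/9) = r + 5/3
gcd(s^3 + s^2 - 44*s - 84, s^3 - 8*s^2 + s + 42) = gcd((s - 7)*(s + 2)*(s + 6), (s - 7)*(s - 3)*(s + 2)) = s^2 - 5*s - 14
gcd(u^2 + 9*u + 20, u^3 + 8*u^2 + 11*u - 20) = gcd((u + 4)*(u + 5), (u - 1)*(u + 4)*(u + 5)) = u^2 + 9*u + 20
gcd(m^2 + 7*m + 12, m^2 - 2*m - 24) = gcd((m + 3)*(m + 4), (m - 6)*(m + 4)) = m + 4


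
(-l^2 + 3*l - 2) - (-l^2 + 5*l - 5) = 3 - 2*l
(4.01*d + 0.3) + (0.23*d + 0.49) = 4.24*d + 0.79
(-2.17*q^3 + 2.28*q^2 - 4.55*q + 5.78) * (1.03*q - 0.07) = -2.2351*q^4 + 2.5003*q^3 - 4.8461*q^2 + 6.2719*q - 0.4046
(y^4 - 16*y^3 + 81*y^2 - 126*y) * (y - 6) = y^5 - 22*y^4 + 177*y^3 - 612*y^2 + 756*y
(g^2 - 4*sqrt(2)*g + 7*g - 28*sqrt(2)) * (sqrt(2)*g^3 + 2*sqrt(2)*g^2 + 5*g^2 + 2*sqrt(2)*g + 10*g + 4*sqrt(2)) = sqrt(2)*g^5 - 3*g^4 + 9*sqrt(2)*g^4 - 27*g^3 - 4*sqrt(2)*g^3 - 162*sqrt(2)*g^2 - 58*g^2 - 252*sqrt(2)*g - 144*g - 224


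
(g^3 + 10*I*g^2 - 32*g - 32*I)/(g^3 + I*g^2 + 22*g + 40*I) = (g + 4*I)/(g - 5*I)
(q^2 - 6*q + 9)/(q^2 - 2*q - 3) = (q - 3)/(q + 1)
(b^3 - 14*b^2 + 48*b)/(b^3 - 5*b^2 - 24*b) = (b - 6)/(b + 3)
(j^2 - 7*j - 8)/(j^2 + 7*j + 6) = (j - 8)/(j + 6)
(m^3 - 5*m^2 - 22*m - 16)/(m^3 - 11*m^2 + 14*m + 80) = (m + 1)/(m - 5)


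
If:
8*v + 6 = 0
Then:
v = -3/4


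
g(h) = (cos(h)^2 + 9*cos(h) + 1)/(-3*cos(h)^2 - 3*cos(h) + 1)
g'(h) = (-6*sin(h)*cos(h) - 3*sin(h))*(cos(h)^2 + 9*cos(h) + 1)/(-3*cos(h)^2 - 3*cos(h) + 1)^2 + (-2*sin(h)*cos(h) - 9*sin(h))/(-3*cos(h)^2 - 3*cos(h) + 1)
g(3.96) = -2.84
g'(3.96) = 4.76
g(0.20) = -2.24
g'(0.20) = -0.37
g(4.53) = -0.41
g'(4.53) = 5.34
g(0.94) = -3.67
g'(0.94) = -6.16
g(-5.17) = -5.68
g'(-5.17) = -21.86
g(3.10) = -6.98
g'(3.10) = -1.16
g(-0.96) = -3.80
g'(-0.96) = 6.88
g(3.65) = -4.58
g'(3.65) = 6.40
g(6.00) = -2.27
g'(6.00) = 0.54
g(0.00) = -2.20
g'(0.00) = 0.00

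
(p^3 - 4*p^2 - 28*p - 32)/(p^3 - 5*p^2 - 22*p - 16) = (p + 2)/(p + 1)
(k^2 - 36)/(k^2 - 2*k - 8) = (36 - k^2)/(-k^2 + 2*k + 8)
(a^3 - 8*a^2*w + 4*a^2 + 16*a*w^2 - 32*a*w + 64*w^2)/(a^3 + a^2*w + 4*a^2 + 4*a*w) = (a^2 - 8*a*w + 16*w^2)/(a*(a + w))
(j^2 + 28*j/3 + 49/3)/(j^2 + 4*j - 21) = (j + 7/3)/(j - 3)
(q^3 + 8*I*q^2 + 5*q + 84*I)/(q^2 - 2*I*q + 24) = (q^2 + 4*I*q + 21)/(q - 6*I)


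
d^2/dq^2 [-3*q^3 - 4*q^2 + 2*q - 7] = -18*q - 8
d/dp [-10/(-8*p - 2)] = -20/(4*p + 1)^2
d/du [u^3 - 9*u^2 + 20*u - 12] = 3*u^2 - 18*u + 20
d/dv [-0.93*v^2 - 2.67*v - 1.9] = -1.86*v - 2.67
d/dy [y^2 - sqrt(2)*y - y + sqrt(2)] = 2*y - sqrt(2) - 1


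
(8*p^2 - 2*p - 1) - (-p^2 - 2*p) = 9*p^2 - 1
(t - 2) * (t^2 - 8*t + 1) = t^3 - 10*t^2 + 17*t - 2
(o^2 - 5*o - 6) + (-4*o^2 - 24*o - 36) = -3*o^2 - 29*o - 42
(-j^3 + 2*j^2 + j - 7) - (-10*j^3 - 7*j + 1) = 9*j^3 + 2*j^2 + 8*j - 8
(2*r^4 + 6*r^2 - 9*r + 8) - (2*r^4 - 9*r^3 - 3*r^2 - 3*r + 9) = 9*r^3 + 9*r^2 - 6*r - 1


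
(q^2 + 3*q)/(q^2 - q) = (q + 3)/(q - 1)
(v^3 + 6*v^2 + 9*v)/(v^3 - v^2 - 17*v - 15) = v*(v + 3)/(v^2 - 4*v - 5)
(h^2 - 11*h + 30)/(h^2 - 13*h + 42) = (h - 5)/(h - 7)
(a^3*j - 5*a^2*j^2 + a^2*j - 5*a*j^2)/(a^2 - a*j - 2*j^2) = a*j*(-a^2 + 5*a*j - a + 5*j)/(-a^2 + a*j + 2*j^2)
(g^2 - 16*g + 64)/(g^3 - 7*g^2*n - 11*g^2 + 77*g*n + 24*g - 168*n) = (g - 8)/(g^2 - 7*g*n - 3*g + 21*n)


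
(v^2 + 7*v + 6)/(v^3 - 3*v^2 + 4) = (v + 6)/(v^2 - 4*v + 4)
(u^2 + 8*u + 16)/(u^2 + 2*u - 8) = (u + 4)/(u - 2)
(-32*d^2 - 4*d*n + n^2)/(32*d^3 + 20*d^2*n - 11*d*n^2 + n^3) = (-4*d - n)/(4*d^2 + 3*d*n - n^2)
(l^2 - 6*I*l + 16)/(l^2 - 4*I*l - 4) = (-l^2 + 6*I*l - 16)/(-l^2 + 4*I*l + 4)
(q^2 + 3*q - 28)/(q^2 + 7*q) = (q - 4)/q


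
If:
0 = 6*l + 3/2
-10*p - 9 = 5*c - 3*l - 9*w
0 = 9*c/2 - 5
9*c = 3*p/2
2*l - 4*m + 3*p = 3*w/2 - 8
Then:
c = 10/9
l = -1/4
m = 2989/864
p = 20/3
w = 2951/324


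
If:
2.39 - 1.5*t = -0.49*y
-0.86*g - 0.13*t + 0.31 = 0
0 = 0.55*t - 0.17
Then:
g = 0.31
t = 0.31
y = -3.93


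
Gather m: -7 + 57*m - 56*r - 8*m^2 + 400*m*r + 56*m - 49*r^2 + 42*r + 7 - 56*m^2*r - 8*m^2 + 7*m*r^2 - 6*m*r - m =m^2*(-56*r - 16) + m*(7*r^2 + 394*r + 112) - 49*r^2 - 14*r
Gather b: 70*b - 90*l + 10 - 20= 70*b - 90*l - 10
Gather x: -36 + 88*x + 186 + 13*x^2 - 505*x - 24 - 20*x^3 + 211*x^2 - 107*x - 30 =-20*x^3 + 224*x^2 - 524*x + 96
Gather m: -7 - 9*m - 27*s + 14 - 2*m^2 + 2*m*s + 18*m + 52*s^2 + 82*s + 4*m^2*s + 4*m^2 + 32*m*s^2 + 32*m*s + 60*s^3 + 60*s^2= m^2*(4*s + 2) + m*(32*s^2 + 34*s + 9) + 60*s^3 + 112*s^2 + 55*s + 7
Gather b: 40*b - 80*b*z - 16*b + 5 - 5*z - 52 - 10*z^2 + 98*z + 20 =b*(24 - 80*z) - 10*z^2 + 93*z - 27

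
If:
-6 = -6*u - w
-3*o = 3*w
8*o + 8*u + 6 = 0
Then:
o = -3/2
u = 3/4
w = 3/2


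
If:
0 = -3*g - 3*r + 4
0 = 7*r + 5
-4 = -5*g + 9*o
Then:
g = 43/21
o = 131/189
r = -5/7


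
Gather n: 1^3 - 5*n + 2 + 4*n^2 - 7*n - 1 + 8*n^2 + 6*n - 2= 12*n^2 - 6*n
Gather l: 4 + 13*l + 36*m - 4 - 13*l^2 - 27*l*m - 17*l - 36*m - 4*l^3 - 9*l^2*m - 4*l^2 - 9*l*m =-4*l^3 + l^2*(-9*m - 17) + l*(-36*m - 4)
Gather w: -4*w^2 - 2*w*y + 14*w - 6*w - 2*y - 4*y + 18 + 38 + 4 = -4*w^2 + w*(8 - 2*y) - 6*y + 60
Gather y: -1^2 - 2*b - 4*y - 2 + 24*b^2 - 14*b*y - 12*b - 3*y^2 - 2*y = 24*b^2 - 14*b - 3*y^2 + y*(-14*b - 6) - 3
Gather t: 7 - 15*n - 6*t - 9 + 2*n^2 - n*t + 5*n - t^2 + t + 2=2*n^2 - 10*n - t^2 + t*(-n - 5)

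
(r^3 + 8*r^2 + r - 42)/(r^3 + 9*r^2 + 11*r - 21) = (r - 2)/(r - 1)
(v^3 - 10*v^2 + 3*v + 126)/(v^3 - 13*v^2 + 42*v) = (v + 3)/v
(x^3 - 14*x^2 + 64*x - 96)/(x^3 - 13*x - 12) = (x^2 - 10*x + 24)/(x^2 + 4*x + 3)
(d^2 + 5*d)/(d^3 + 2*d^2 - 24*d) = (d + 5)/(d^2 + 2*d - 24)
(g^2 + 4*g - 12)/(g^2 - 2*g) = (g + 6)/g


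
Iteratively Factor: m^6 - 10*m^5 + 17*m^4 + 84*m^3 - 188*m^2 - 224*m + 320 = (m - 4)*(m^5 - 6*m^4 - 7*m^3 + 56*m^2 + 36*m - 80) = (m - 4)*(m - 1)*(m^4 - 5*m^3 - 12*m^2 + 44*m + 80) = (m - 4)^2*(m - 1)*(m^3 - m^2 - 16*m - 20) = (m - 5)*(m - 4)^2*(m - 1)*(m^2 + 4*m + 4) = (m - 5)*(m - 4)^2*(m - 1)*(m + 2)*(m + 2)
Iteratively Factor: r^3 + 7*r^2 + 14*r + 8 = (r + 1)*(r^2 + 6*r + 8) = (r + 1)*(r + 2)*(r + 4)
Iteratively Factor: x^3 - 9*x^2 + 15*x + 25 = (x + 1)*(x^2 - 10*x + 25) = (x - 5)*(x + 1)*(x - 5)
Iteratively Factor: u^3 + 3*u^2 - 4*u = (u + 4)*(u^2 - u) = u*(u + 4)*(u - 1)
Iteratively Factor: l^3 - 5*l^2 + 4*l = (l - 1)*(l^2 - 4*l) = l*(l - 1)*(l - 4)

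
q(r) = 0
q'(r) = 0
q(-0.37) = 0.00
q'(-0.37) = 0.00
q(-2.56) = 0.00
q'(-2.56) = 0.00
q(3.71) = 0.00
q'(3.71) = 0.00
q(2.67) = 0.00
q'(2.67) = 0.00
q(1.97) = 0.00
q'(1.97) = 0.00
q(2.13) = 0.00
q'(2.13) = 0.00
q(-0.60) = 0.00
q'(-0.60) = 0.00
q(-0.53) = 0.00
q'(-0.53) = 0.00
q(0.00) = 0.00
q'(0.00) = 0.00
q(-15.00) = 0.00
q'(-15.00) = 0.00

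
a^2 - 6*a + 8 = (a - 4)*(a - 2)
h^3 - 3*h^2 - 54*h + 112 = (h - 8)*(h - 2)*(h + 7)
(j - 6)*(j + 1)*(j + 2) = j^3 - 3*j^2 - 16*j - 12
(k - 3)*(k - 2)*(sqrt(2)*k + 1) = sqrt(2)*k^3 - 5*sqrt(2)*k^2 + k^2 - 5*k + 6*sqrt(2)*k + 6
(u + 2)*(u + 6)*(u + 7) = u^3 + 15*u^2 + 68*u + 84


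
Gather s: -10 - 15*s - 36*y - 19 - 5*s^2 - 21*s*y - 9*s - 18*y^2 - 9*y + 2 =-5*s^2 + s*(-21*y - 24) - 18*y^2 - 45*y - 27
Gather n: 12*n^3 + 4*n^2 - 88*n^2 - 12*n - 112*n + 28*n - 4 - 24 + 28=12*n^3 - 84*n^2 - 96*n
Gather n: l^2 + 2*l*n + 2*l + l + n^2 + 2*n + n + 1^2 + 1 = l^2 + 3*l + n^2 + n*(2*l + 3) + 2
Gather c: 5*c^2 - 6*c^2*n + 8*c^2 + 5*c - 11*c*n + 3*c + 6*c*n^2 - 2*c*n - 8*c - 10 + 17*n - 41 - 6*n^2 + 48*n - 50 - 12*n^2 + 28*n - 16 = c^2*(13 - 6*n) + c*(6*n^2 - 13*n) - 18*n^2 + 93*n - 117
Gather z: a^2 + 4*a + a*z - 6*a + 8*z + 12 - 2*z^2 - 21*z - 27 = a^2 - 2*a - 2*z^2 + z*(a - 13) - 15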